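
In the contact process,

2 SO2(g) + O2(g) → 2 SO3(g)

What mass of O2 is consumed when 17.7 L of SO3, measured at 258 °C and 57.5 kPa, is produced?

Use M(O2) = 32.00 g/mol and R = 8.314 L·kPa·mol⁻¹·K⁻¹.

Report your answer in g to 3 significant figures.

n(SO3) = PV/RT = (57.5 × 17.7) / (8.314 × 531.15) = 0.2305 mol
n(O2) = (1/2) × 0.2305 = 0.1153 mol
m(O2) = 0.1153 × 32.00 = 3.690 g

3.69 g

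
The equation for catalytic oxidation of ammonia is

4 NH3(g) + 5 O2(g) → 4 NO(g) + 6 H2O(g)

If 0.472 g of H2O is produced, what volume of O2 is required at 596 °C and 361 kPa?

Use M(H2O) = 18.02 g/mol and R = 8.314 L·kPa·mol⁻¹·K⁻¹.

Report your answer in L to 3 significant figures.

0.437 L

n(H2O) = 0.4720 / 18.02 = 0.02619 mol
n(O2) = (5/6) × 0.02619 = 0.02183 mol
V = nRT/P = 0.02183 × 8.314 × 869.15 / 361 = 0.4370 L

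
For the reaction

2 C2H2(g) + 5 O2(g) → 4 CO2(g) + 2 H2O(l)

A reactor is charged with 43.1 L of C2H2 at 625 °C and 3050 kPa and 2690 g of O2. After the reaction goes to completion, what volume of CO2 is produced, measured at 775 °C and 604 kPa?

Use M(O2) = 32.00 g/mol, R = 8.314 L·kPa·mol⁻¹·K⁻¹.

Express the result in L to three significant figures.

n(C2H2) = PV/RT = (3050 × 43.1) / (8.314 × 898.15) = 17.60 mol
n(O2) = 2690 / 32.00 = 84.06 mol
For 17.60 mol C2H2, stoichiometry requires (5/2) × 17.60 = 44.00 mol O2; 84.06 mol is available, so C2H2 is limiting.
n(CO2) = (4/2) × 17.60 = 35.20 mol
V(CO2) = nRT/P = 35.20 × 8.314 × 1048.15 / 604 = 507.9 L

508 L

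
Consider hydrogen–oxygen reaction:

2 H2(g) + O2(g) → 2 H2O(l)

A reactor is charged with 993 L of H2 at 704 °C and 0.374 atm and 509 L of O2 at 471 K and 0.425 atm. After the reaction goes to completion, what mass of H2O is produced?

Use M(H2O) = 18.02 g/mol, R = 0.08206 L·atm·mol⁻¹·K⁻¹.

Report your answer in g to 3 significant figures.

83.5 g

n(H2) = PV/RT = (0.374 × 993) / (0.08206 × 977.15) = 4.632 mol
n(O2) = PV/RT = (0.425 × 509) / (0.08206 × 471) = 5.597 mol
For 4.632 mol H2, stoichiometry requires (1/2) × 4.632 = 2.316 mol O2; 5.597 mol is available, so H2 is limiting.
n(H2O) = (2/2) × 4.632 = 4.632 mol
m(H2O) = 4.632 × 18.02 = 83.47 g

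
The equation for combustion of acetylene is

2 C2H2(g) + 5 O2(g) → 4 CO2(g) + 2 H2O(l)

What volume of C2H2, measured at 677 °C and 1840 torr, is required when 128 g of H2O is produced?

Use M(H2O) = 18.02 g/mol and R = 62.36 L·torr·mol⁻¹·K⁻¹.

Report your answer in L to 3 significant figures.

229 L

n(H2O) = 128.0 / 18.02 = 7.103 mol
n(C2H2) = (2/2) × 7.103 = 7.103 mol
V = nRT/P = 7.103 × 62.36 × 950.15 / 1840 = 228.7 L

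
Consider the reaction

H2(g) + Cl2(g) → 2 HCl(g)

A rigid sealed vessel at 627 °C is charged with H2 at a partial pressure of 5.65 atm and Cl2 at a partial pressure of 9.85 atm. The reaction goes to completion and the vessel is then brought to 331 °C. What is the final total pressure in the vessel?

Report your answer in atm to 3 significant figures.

Because the vessel is rigid and T is held at 627 °C, work the stoichiometry in partial pressures (P_i = n_iRT/V).
P(Cl2) required for 5.65 atm of H2 = (1/1) × 5.65 = 5.650 atm; available 9.85 atm, so H2 is limiting.
P(Cl2) remaining = 9.85 − (1/1) × 5.65 = 4.200 atm
P(gaseous products) = (2)/1 × 5.65 = 11.30 atm
P_total at 627 °C = 4.200 + 11.30 = 15.50 atm
Scaling to 331 °C: P = 15.50 × 604.15/900.15 = 10.40 atm

10.4 atm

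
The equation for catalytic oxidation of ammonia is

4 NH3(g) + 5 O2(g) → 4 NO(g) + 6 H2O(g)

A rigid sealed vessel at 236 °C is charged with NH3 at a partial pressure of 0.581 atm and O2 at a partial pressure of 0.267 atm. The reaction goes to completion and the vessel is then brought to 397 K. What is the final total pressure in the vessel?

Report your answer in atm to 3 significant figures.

0.703 atm

At constant V, partial pressures at 236 °C are proportional to moles, so apply stoichiometry directly to pressures.
P(O2) required for 0.581 atm of NH3 = (5/4) × 0.581 = 0.7262 atm; available 0.267 atm, so O2 is limiting.
P(NH3) remaining = 0.581 − (4/5) × 0.267 = 0.3674 atm
P(gaseous products) = (4+6)/5 × 0.267 = 0.5340 atm
P_total at 236 °C = 0.3674 + 0.5340 = 0.9014 atm
Scaling to 397 K: P = 0.9014 × 397/509.15 = 0.7028 atm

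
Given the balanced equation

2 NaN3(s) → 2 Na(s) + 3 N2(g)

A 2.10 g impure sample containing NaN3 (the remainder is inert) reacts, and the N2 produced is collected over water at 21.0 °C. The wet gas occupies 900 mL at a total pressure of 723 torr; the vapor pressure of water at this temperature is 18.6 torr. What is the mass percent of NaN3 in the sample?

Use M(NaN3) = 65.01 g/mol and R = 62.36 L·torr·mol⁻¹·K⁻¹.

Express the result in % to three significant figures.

P(N2) = 723 − 18.6 = 704.4 torr
n(N2) = PV/RT = (704.4 × 0.9000) / (62.36 × 294.15) = 0.03456 mol
n(NaN3) = (2/3) × 0.03456 = 0.02304 mol
m(NaN3) = 0.02304 × 65.01 = 1.498 g
%NaN3 = 1.498 / 2.10 × 100 = 71.33%

71.3 %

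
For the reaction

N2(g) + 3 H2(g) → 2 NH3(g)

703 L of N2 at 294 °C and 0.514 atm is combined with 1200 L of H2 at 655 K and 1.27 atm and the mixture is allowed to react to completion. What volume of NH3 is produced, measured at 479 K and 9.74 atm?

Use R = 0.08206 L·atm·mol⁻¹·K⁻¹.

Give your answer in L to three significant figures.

n(N2) = PV/RT = (0.514 × 703) / (0.08206 × 567.15) = 7.764 mol
n(H2) = PV/RT = (1.27 × 1200) / (0.08206 × 655) = 28.35 mol
For 7.764 mol N2, stoichiometry requires (3/1) × 7.764 = 23.29 mol H2; 28.35 mol is available, so N2 is limiting.
n(NH3) = (2/1) × 7.764 = 15.53 mol
V(NH3) = nRT/P = 15.53 × 0.08206 × 479 / 9.74 = 62.67 L

62.7 L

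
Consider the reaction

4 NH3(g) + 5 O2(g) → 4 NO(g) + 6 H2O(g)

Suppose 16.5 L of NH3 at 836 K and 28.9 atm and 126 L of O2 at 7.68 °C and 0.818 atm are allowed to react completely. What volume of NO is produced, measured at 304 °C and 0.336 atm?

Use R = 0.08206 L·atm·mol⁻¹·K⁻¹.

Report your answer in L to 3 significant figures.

504 L

n(NH3) = PV/RT = (28.9 × 16.5) / (0.08206 × 836) = 6.951 mol
n(O2) = PV/RT = (0.818 × 126) / (0.08206 × 280.83) = 4.472 mol
For 6.951 mol NH3, stoichiometry requires (5/4) × 6.951 = 8.689 mol O2; 4.472 mol is available, so O2 is limiting.
n(NO) = (4/5) × 4.472 = 3.578 mol
V(NO) = nRT/P = 3.578 × 0.08206 × 577.15 / 0.336 = 504.3 L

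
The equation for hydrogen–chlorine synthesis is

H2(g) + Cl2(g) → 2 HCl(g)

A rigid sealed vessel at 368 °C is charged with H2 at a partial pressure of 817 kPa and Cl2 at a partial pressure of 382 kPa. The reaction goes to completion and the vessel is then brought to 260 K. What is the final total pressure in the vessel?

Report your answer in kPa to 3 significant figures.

486 kPa

Because the vessel is rigid and T is held at 368 °C, work the stoichiometry in partial pressures (P_i = n_iRT/V).
P(Cl2) required for 817 kPa of H2 = (1/1) × 817 = 817.0 kPa; available 382 kPa, so Cl2 is limiting.
P(H2) remaining = 817 − (1/1) × 382 = 435.0 kPa
P(gaseous products) = (2)/1 × 382 = 764.0 kPa
P_total at 368 °C = 435.0 + 764.0 = 1199 kPa
Scaling to 260 K: P = 1199 × 260/641.15 = 486.2 kPa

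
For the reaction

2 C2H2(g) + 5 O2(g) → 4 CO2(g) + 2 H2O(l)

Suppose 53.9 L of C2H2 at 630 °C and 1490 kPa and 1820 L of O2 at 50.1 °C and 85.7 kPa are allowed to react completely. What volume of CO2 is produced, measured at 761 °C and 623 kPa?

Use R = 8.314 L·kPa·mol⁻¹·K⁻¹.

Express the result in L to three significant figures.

n(C2H2) = PV/RT = (1490 × 53.9) / (8.314 × 903.15) = 10.70 mol
n(O2) = PV/RT = (85.7 × 1820) / (8.314 × 323.25) = 58.04 mol
For 10.70 mol C2H2, stoichiometry requires (5/2) × 10.70 = 26.75 mol O2; 58.04 mol is available, so C2H2 is limiting.
n(CO2) = (4/2) × 10.70 = 21.40 mol
V(CO2) = nRT/P = 21.40 × 8.314 × 1034.15 / 623 = 295.3 L

295 L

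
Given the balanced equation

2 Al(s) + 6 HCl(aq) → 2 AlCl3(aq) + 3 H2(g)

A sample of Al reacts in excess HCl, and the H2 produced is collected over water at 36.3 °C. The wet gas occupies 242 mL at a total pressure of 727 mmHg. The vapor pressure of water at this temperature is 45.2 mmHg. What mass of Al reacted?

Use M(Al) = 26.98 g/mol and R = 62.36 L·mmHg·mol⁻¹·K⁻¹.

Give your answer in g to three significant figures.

0.154 g

P(H2) = 727 − 45.2 = 681.8 mmHg
n(H2) = PV/RT = (681.8 × 0.2420) / (62.36 × 309.45) = 0.008550 mol
n(Al) = (2/3) × 0.008550 = 0.005700 mol
m(Al) = 0.005700 × 26.98 = 0.1538 g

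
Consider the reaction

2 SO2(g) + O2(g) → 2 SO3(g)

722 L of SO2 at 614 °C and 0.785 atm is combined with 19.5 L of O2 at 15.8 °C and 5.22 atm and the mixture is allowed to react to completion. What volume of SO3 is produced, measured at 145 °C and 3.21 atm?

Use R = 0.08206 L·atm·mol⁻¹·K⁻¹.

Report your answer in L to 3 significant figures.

83.2 L

n(SO2) = PV/RT = (0.785 × 722) / (0.08206 × 887.15) = 7.785 mol
n(O2) = PV/RT = (5.22 × 19.5) / (0.08206 × 288.95) = 4.293 mol
For 7.785 mol SO2, stoichiometry requires (1/2) × 7.785 = 3.893 mol O2; 4.293 mol is available, so SO2 is limiting.
n(SO3) = (2/2) × 7.785 = 7.785 mol
V(SO3) = nRT/P = 7.785 × 0.08206 × 418.15 / 3.21 = 83.22 L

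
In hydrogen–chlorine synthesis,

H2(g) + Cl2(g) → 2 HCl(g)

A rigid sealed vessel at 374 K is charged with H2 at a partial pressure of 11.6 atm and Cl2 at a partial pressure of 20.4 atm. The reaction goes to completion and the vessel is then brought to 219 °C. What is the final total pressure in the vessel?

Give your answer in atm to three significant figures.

With V and T fixed, P_i ∝ n_i, so the mole ratios apply directly to partial pressures at 374 K.
P(Cl2) required for 11.6 atm of H2 = (1/1) × 11.6 = 11.60 atm; available 20.4 atm, so H2 is limiting.
P(Cl2) remaining = 20.4 − (1/1) × 11.6 = 8.800 atm
P(gaseous products) = (2)/1 × 11.6 = 23.20 atm
P_total at 374 K = 8.800 + 23.20 = 32.00 atm
Scaling to 219 °C: P = 32.00 × 492.15/374 = 42.11 atm

42.1 atm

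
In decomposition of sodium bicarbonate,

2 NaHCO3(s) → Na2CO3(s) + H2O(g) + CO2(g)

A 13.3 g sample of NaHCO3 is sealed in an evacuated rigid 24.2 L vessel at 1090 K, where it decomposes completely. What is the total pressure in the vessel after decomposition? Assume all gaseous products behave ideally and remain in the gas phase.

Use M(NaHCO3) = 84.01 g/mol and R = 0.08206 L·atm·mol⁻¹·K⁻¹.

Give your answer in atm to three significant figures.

n(NaHCO3) = 13.3 / 84.01 = 0.1583 mol
n(gas produced) = (2/2) × 0.1583 = 0.1583 mol
P = nRT/V = 0.1583 × 0.08206 × 1090 / 24.2 = 0.5851 atm

0.585 atm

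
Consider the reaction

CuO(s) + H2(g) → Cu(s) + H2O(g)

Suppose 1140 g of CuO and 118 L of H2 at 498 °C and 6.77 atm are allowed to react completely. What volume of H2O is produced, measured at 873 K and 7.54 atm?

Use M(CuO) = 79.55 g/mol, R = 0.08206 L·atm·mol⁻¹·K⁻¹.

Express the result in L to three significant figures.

n(CuO) = 1140 / 79.55 = 14.33 mol
n(H2) = PV/RT = (6.77 × 118) / (0.08206 × 771.15) = 12.62 mol
For 14.33 mol CuO, stoichiometry requires (1/1) × 14.33 = 14.33 mol H2; 12.62 mol is available, so H2 is limiting.
n(H2O) = (1/1) × 12.62 = 12.62 mol
V(H2O) = nRT/P = 12.62 × 0.08206 × 873 / 7.54 = 119.9 L

120 L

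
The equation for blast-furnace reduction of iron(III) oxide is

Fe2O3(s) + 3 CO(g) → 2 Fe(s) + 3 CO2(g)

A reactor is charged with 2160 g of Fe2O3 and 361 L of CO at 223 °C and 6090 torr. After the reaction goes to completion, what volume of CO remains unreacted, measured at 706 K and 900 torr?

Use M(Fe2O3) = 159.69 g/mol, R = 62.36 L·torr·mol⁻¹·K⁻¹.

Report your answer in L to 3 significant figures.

n(Fe2O3) = 2160 / 159.69 = 13.53 mol
n(CO) = PV/RT = (6090 × 361) / (62.36 × 496.15) = 71.06 mol
For 13.53 mol Fe2O3, stoichiometry requires (3/1) × 13.53 = 40.59 mol CO; 71.06 mol is available, so Fe2O3 is limiting.
n(CO) consumed = (3/1) × 13.53 = 40.59 mol; remaining = 71.06 − 40.59 = 30.47 mol
V(CO) = nRT/P = 30.47 × 62.36 × 706 / 900 = 1491 L

1490 L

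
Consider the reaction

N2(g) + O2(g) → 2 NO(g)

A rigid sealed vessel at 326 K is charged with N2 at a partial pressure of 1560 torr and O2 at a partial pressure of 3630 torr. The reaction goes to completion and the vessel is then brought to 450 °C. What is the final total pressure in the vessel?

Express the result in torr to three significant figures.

With V and T fixed, P_i ∝ n_i, so the mole ratios apply directly to partial pressures at 326 K.
P(O2) required for 1560 torr of N2 = (1/1) × 1560 = 1560 torr; available 3630 torr, so N2 is limiting.
P(O2) remaining = 3630 − (1/1) × 1560 = 2070 torr
P(gaseous products) = (2)/1 × 1560 = 3120 torr
P_total at 326 K = 2070 + 3120 = 5190 torr
Scaling to 450 °C: P = 5190 × 723.15/326 = 11510 torr

11500 torr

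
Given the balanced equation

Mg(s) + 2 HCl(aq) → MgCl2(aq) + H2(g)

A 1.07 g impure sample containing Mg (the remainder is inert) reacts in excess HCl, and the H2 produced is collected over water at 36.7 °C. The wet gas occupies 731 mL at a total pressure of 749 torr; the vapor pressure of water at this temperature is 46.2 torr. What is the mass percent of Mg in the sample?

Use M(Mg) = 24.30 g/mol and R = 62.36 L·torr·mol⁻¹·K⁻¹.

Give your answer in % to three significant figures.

60.4 %

P(H2) = 749 − 46.2 = 702.8 torr
n(H2) = PV/RT = (702.8 × 0.7310) / (62.36 × 309.85) = 0.02659 mol
n(Mg) = (1/1) × 0.02659 = 0.02659 mol
m(Mg) = 0.02659 × 24.30 = 0.6461 g
%Mg = 0.6461 / 1.07 × 100 = 60.38%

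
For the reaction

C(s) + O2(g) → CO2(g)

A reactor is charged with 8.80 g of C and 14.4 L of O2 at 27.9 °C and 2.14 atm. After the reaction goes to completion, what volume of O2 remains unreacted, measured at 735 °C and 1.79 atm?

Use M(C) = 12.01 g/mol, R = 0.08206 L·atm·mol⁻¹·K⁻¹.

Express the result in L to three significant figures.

n(C) = 8.80 / 12.01 = 0.7327 mol
n(O2) = PV/RT = (2.14 × 14.4) / (0.08206 × 301.05) = 1.247 mol
For 0.7327 mol C, stoichiometry requires (1/1) × 0.7327 = 0.7327 mol O2; 1.247 mol is available, so C is limiting.
n(O2) consumed = (1/1) × 0.7327 = 0.7327 mol; remaining = 1.247 − 0.7327 = 0.5143 mol
V(O2) = nRT/P = 0.5143 × 0.08206 × 1008.15 / 1.79 = 23.77 L

23.8 L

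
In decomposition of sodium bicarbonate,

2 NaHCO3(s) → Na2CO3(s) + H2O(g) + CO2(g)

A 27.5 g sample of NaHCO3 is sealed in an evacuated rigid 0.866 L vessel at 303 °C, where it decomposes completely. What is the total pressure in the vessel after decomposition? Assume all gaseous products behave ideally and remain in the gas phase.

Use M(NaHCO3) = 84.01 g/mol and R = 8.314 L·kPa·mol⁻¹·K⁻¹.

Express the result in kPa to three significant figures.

1810 kPa

n(NaHCO3) = 27.5 / 84.01 = 0.3273 mol
n(gas produced) = (2/2) × 0.3273 = 0.3273 mol
P = nRT/V = 0.3273 × 8.314 × 576.15 / 0.866 = 1810 kPa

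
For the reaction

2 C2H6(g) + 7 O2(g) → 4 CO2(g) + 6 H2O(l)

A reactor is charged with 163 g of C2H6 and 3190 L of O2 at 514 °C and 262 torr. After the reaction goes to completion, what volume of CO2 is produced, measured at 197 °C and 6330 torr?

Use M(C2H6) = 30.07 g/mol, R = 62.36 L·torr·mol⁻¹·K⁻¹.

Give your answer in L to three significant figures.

45.1 L

n(C2H6) = 163 / 30.07 = 5.421 mol
n(O2) = PV/RT = (262 × 3190) / (62.36 × 787.15) = 17.03 mol
For 5.421 mol C2H6, stoichiometry requires (7/2) × 5.421 = 18.97 mol O2; 17.03 mol is available, so O2 is limiting.
n(CO2) = (4/7) × 17.03 = 9.731 mol
V(CO2) = nRT/P = 9.731 × 62.36 × 470.15 / 6330 = 45.07 L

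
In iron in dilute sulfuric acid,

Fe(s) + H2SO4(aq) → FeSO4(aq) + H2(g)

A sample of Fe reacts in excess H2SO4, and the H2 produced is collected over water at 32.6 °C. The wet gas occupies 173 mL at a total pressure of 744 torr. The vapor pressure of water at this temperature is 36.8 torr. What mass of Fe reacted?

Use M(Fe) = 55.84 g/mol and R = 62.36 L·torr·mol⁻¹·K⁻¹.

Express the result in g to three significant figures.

P(H2) = 744 − 36.8 = 707.2 torr
n(H2) = PV/RT = (707.2 × 0.1730) / (62.36 × 305.75) = 0.006417 mol
n(Fe) = (1/1) × 0.006417 = 0.006417 mol
m(Fe) = 0.006417 × 55.84 = 0.3583 g

0.358 g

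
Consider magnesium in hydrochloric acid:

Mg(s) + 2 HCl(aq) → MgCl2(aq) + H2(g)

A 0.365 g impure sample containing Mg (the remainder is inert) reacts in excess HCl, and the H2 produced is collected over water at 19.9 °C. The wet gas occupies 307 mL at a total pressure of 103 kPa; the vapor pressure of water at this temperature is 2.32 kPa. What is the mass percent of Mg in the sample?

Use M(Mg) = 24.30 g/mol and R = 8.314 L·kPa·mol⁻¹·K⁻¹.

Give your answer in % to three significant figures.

P(H2) = 103 − 2.32 = 100.7 kPa
n(H2) = PV/RT = (100.7 × 0.3070) / (8.314 × 293.05) = 0.01269 mol
n(Mg) = (1/1) × 0.01269 = 0.01269 mol
m(Mg) = 0.01269 × 24.30 = 0.3084 g
%Mg = 0.3084 / 0.365 × 100 = 84.49%

84.5 %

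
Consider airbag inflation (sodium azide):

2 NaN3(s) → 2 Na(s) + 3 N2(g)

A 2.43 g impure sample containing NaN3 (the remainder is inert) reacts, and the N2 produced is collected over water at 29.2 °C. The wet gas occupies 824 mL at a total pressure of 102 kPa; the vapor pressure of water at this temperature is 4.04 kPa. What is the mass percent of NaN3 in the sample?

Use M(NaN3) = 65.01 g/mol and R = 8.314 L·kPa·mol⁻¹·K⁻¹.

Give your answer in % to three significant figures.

57.3 %

P(N2) = 102 − 4.04 = 97.96 kPa
n(N2) = PV/RT = (97.96 × 0.8240) / (8.314 × 302.35) = 0.03211 mol
n(NaN3) = (2/3) × 0.03211 = 0.02141 mol
m(NaN3) = 0.02141 × 65.01 = 1.392 g
%NaN3 = 1.392 / 2.43 × 100 = 57.28%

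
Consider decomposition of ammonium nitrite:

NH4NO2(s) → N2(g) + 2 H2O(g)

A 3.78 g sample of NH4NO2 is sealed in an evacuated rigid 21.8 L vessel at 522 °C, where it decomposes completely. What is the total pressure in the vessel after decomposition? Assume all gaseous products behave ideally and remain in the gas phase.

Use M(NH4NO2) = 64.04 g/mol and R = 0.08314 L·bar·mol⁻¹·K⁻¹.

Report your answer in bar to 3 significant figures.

0.537 bar

n(NH4NO2) = 3.78 / 64.04 = 0.05903 mol
n(gas produced) = (3/1) × 0.05903 = 0.1771 mol
P = nRT/V = 0.1771 × 0.08314 × 795.15 / 21.8 = 0.5371 bar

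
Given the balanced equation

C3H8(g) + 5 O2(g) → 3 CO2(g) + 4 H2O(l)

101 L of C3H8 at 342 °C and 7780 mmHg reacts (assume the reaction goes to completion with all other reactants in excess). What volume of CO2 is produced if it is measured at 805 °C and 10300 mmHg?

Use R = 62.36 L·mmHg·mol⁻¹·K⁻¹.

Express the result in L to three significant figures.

n(C3H8) = PV/RT = (7780 × 101) / (62.36 × 615.15) = 20.48 mol
n(CO2) = (3/1) × 20.48 = 61.44 mol
V = nRT/P = 61.44 × 62.36 × 1078.15 / 10300 = 401.1 L

401 L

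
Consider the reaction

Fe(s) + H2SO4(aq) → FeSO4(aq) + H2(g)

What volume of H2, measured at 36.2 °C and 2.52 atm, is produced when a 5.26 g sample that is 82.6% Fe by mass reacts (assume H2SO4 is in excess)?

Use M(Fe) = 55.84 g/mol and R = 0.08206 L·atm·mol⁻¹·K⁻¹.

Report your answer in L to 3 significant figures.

mass of Fe = 5.26 × 82.6/100 = 4.345 g
n(Fe) = 4.345 / 55.84 = 0.07781 mol
n(H2) = (1/1) × 0.07781 = 0.07781 mol
V = nRT/P = 0.07781 × 0.08206 × 309.35 / 2.52 = 0.7838 L

0.784 L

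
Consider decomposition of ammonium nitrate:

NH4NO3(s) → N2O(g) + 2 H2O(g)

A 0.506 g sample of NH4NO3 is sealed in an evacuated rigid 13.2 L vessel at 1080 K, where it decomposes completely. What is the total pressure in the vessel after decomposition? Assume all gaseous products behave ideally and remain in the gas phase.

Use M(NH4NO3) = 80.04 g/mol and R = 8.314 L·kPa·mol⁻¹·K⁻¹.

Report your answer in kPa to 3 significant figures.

12.9 kPa

n(NH4NO3) = 0.506 / 80.04 = 0.006322 mol
n(gas produced) = (3/1) × 0.006322 = 0.01897 mol
P = nRT/V = 0.01897 × 8.314 × 1080 / 13.2 = 12.90 kPa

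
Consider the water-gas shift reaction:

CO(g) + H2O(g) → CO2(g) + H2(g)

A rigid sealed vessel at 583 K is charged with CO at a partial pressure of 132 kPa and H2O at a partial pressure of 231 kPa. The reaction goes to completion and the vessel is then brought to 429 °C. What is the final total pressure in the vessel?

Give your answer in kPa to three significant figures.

With V and T fixed, P_i ∝ n_i, so the mole ratios apply directly to partial pressures at 583 K.
P(H2O) required for 132 kPa of CO = (1/1) × 132 = 132.0 kPa; available 231 kPa, so CO is limiting.
P(H2O) remaining = 231 − (1/1) × 132 = 99.00 kPa
P(gaseous products) = (1+1)/1 × 132 = 264.0 kPa
P_total at 583 K = 99.00 + 264.0 = 363.0 kPa
Scaling to 429 °C: P = 363.0 × 702.15/583 = 437.2 kPa

437 kPa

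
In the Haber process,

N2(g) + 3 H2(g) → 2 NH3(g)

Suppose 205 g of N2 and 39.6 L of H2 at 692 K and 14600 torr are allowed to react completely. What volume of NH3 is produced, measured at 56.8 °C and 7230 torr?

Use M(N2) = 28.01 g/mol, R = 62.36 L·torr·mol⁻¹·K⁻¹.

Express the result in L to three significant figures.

25.4 L

n(N2) = 205 / 28.01 = 7.319 mol
n(H2) = PV/RT = (14600 × 39.6) / (62.36 × 692) = 13.40 mol
For 7.319 mol N2, stoichiometry requires (3/1) × 7.319 = 21.96 mol H2; 13.40 mol is available, so H2 is limiting.
n(NH3) = (2/3) × 13.40 = 8.933 mol
V(NH3) = nRT/P = 8.933 × 62.36 × 329.95 / 7230 = 25.42 L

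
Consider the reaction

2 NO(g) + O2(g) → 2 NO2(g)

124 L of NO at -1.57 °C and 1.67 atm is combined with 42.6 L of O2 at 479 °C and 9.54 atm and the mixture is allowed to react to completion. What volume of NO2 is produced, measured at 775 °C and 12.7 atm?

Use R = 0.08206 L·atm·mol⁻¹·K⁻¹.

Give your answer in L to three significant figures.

n(NO) = PV/RT = (1.67 × 124) / (0.08206 × 271.58) = 9.292 mol
n(O2) = PV/RT = (9.54 × 42.6) / (0.08206 × 752.15) = 6.584 mol
For 9.292 mol NO, stoichiometry requires (1/2) × 9.292 = 4.646 mol O2; 6.584 mol is available, so NO is limiting.
n(NO2) = (2/2) × 9.292 = 9.292 mol
V(NO2) = nRT/P = 9.292 × 0.08206 × 1048.15 / 12.7 = 62.93 L

62.9 L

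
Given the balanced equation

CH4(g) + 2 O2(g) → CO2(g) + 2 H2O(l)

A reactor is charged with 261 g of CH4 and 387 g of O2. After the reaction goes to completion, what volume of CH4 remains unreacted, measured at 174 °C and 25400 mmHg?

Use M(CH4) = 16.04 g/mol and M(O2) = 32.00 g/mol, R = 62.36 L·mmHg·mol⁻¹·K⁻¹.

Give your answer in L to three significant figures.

11.2 L

n(CH4) = 261 / 16.04 = 16.27 mol
n(O2) = 387 / 32.00 = 12.09 mol
For 16.27 mol CH4, stoichiometry requires (2/1) × 16.27 = 32.54 mol O2; 12.09 mol is available, so O2 is limiting.
n(CH4) consumed = (1/2) × 12.09 = 6.045 mol; remaining = 16.27 − 6.045 = 10.22 mol
V(CH4) = nRT/P = 10.22 × 62.36 × 447.15 / 25400 = 11.22 L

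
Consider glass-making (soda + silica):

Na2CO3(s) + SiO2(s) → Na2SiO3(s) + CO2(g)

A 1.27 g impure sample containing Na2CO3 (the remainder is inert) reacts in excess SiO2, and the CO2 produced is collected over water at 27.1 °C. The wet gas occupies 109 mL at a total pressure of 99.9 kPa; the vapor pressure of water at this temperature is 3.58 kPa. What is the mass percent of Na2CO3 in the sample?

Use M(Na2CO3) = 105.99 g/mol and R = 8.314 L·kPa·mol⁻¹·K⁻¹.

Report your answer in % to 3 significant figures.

P(CO2) = 99.9 − 3.58 = 96.32 kPa
n(CO2) = PV/RT = (96.32 × 0.1090) / (8.314 × 300.25) = 0.004206 mol
n(Na2CO3) = (1/1) × 0.004206 = 0.004206 mol
m(Na2CO3) = 0.004206 × 105.99 = 0.4458 g
%Na2CO3 = 0.4458 / 1.27 × 100 = 35.10%

35.1 %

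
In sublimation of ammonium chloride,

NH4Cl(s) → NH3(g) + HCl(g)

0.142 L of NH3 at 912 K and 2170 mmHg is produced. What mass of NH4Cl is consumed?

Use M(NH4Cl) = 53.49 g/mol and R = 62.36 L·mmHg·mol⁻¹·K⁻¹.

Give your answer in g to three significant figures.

n(NH3) = PV/RT = (2170 × 0.142) / (62.36 × 912) = 0.005418 mol
n(NH4Cl) = (1/1) × 0.005418 = 0.005418 mol
m(NH4Cl) = 0.005418 × 53.49 = 0.2898 g

0.290 g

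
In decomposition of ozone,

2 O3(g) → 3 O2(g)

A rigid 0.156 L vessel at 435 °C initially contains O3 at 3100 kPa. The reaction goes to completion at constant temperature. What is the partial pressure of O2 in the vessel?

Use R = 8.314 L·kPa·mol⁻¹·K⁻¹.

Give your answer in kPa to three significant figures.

4650 kPa

n(O3)₀ = PV/RT = (3100 × 0.156) / (8.314 × 708.15) = 0.08214 mol
n(O2) = (3/2) × 0.08214 = 0.1232 mol
P(O2) = nRT/V = 0.1232 × 8.314 × 708.15 / 0.156 = 4650 kPa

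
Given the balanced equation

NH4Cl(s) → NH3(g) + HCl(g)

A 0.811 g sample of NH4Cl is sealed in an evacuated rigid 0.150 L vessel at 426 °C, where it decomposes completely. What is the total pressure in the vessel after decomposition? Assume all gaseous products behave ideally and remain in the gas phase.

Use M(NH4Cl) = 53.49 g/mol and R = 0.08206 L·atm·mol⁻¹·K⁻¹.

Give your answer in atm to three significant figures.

n(NH4Cl) = 0.811 / 53.49 = 0.01516 mol
n(gas produced) = (2/1) × 0.01516 = 0.03032 mol
P = nRT/V = 0.03032 × 0.08206 × 699.15 / 0.150 = 11.60 atm

11.6 atm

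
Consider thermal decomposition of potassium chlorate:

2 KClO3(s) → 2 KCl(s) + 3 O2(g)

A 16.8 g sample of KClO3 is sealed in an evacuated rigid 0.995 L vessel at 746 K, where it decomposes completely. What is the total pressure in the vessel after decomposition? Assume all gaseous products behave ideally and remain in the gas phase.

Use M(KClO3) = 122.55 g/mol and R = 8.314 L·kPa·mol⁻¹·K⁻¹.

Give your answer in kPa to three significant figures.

1280 kPa

n(KClO3) = 16.8 / 122.55 = 0.1371 mol
n(gas produced) = (3/2) × 0.1371 = 0.2056 mol
P = nRT/V = 0.2056 × 8.314 × 746 / 0.995 = 1282 kPa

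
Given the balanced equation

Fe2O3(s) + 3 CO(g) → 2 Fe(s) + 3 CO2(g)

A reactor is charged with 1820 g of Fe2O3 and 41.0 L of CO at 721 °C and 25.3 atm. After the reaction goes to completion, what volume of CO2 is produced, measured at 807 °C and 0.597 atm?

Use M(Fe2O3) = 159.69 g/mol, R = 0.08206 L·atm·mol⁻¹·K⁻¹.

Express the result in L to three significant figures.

n(Fe2O3) = 1820 / 159.69 = 11.40 mol
n(CO) = PV/RT = (25.3 × 41.0) / (0.08206 × 994.15) = 12.72 mol
For 11.40 mol Fe2O3, stoichiometry requires (3/1) × 11.40 = 34.20 mol CO; 12.72 mol is available, so CO is limiting.
n(CO2) = (3/3) × 12.72 = 12.72 mol
V(CO2) = nRT/P = 12.72 × 0.08206 × 1080.15 / 0.597 = 1889 L

1890 L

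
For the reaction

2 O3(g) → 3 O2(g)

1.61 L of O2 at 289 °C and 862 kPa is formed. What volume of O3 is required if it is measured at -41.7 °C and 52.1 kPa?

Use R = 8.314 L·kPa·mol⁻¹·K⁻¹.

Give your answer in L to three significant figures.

n(O2) = PV/RT = (862 × 1.61) / (8.314 × 562.15) = 0.2969 mol
n(O3) = (2/3) × 0.2969 = 0.1979 mol
V = nRT/P = 0.1979 × 8.314 × 231.45 / 52.1 = 7.309 L

7.31 L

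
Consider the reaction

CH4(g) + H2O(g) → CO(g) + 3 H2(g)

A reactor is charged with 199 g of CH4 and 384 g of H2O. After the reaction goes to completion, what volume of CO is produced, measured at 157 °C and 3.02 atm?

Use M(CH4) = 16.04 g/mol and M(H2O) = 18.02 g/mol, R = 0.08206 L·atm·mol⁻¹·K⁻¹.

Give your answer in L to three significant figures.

145 L

n(CH4) = 199 / 16.04 = 12.41 mol
n(H2O) = 384 / 18.02 = 21.31 mol
For 12.41 mol CH4, stoichiometry requires (1/1) × 12.41 = 12.41 mol H2O; 21.31 mol is available, so CH4 is limiting.
n(CO) = (1/1) × 12.41 = 12.41 mol
V(CO) = nRT/P = 12.41 × 0.08206 × 430.15 / 3.02 = 145.0 L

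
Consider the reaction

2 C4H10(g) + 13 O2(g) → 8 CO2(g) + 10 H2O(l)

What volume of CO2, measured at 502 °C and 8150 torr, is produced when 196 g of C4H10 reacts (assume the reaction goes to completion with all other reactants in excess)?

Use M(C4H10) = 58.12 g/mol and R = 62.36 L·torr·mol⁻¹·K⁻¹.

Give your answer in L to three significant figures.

n(C4H10) = 196.0 / 58.12 = 3.372 mol
n(CO2) = (8/2) × 3.372 = 13.49 mol
V = nRT/P = 13.49 × 62.36 × 775.15 / 8150 = 80.01 L

80.0 L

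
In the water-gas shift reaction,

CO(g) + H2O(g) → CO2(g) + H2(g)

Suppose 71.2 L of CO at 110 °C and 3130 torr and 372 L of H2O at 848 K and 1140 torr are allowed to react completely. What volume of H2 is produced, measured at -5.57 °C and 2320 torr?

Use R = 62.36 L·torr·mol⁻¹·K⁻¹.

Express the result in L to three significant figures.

n(CO) = PV/RT = (3130 × 71.2) / (62.36 × 383.15) = 9.327 mol
n(H2O) = PV/RT = (1140 × 372) / (62.36 × 848) = 8.019 mol
For 9.327 mol CO, stoichiometry requires (1/1) × 9.327 = 9.327 mol H2O; 8.019 mol is available, so H2O is limiting.
n(H2) = (1/1) × 8.019 = 8.019 mol
V(H2) = nRT/P = 8.019 × 62.36 × 267.58 / 2320 = 57.68 L

57.7 L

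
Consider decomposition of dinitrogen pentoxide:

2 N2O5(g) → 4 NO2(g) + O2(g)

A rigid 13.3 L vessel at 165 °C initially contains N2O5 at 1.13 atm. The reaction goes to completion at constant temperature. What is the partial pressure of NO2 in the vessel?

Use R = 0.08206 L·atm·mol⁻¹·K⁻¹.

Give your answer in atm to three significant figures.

n(N2O5)₀ = PV/RT = (1.13 × 13.3) / (0.08206 × 438.15) = 0.4180 mol
n(NO2) = (4/2) × 0.4180 = 0.8360 mol
P(NO2) = nRT/V = 0.8360 × 0.08206 × 438.15 / 13.3 = 2.260 atm

2.26 atm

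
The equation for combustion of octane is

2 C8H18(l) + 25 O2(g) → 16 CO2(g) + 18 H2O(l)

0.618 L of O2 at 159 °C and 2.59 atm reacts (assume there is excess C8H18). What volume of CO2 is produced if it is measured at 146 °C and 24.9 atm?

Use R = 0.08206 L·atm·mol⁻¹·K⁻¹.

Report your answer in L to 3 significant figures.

0.0399 L

n(O2) = PV/RT = (2.59 × 0.618) / (0.08206 × 432.15) = 0.04514 mol
n(CO2) = (16/25) × 0.04514 = 0.02889 mol
V = nRT/P = 0.02889 × 0.08206 × 419.15 / 24.9 = 0.03991 L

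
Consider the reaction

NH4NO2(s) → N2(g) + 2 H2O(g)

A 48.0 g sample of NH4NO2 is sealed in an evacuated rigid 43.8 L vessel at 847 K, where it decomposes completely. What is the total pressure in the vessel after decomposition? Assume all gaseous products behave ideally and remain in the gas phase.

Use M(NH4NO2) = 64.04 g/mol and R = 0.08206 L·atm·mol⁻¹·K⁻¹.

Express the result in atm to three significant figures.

3.57 atm

n(NH4NO2) = 48.0 / 64.04 = 0.7495 mol
n(gas produced) = (3/1) × 0.7495 = 2.248 mol
P = nRT/V = 2.248 × 0.08206 × 847 / 43.8 = 3.567 atm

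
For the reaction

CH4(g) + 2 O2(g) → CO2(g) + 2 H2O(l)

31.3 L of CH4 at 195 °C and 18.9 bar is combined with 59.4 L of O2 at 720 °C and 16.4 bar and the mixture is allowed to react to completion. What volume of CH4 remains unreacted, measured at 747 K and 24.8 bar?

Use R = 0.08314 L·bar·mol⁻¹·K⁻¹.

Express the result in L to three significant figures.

23.3 L

n(CH4) = PV/RT = (18.9 × 31.3) / (0.08314 × 468.15) = 15.20 mol
n(O2) = PV/RT = (16.4 × 59.4) / (0.08314 × 993.15) = 11.80 mol
For 15.20 mol CH4, stoichiometry requires (2/1) × 15.20 = 30.40 mol O2; 11.80 mol is available, so O2 is limiting.
n(CH4) consumed = (1/2) × 11.80 = 5.900 mol; remaining = 15.20 − 5.900 = 9.300 mol
V(CH4) = nRT/P = 9.300 × 0.08314 × 747 / 24.8 = 23.29 L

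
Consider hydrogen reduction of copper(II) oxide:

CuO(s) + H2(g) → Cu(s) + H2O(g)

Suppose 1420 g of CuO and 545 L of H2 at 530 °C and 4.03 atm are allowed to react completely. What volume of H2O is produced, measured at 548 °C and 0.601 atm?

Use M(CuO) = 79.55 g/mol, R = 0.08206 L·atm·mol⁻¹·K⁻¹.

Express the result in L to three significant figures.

2000 L

n(CuO) = 1420 / 79.55 = 17.85 mol
n(H2) = PV/RT = (4.03 × 545) / (0.08206 × 803.15) = 33.33 mol
For 17.85 mol CuO, stoichiometry requires (1/1) × 17.85 = 17.85 mol H2; 33.33 mol is available, so CuO is limiting.
n(H2O) = (1/1) × 17.85 = 17.85 mol
V(H2O) = nRT/P = 17.85 × 0.08206 × 821.15 / 0.601 = 2001 L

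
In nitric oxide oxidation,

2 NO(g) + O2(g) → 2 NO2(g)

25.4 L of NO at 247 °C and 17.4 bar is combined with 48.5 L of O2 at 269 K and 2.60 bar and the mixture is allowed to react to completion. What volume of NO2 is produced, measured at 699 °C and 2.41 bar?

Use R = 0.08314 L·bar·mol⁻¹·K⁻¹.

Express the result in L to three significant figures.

343 L

n(NO) = PV/RT = (17.4 × 25.4) / (0.08314 × 520.15) = 10.22 mol
n(O2) = PV/RT = (2.60 × 48.5) / (0.08314 × 269) = 5.638 mol
For 10.22 mol NO, stoichiometry requires (1/2) × 10.22 = 5.110 mol O2; 5.638 mol is available, so NO is limiting.
n(NO2) = (2/2) × 10.22 = 10.22 mol
V(NO2) = nRT/P = 10.22 × 0.08314 × 972.15 / 2.41 = 342.7 L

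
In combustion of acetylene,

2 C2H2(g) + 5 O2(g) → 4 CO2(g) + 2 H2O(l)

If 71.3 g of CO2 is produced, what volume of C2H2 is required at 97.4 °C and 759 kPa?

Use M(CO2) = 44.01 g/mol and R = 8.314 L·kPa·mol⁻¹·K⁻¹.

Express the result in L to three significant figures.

3.29 L

n(CO2) = 71.30 / 44.01 = 1.620 mol
n(C2H2) = (2/4) × 1.620 = 0.8100 mol
V = nRT/P = 0.8100 × 8.314 × 370.55 / 759 = 3.288 L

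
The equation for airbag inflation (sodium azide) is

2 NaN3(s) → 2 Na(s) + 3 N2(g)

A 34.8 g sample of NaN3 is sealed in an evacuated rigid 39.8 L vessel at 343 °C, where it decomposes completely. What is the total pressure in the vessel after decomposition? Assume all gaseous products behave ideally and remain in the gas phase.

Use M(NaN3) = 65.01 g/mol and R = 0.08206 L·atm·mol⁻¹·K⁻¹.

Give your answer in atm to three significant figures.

1.02 atm

n(NaN3) = 34.8 / 65.01 = 0.5353 mol
n(gas produced) = (3/2) × 0.5353 = 0.8030 mol
P = nRT/V = 0.8030 × 0.08206 × 616.15 / 39.8 = 1.020 atm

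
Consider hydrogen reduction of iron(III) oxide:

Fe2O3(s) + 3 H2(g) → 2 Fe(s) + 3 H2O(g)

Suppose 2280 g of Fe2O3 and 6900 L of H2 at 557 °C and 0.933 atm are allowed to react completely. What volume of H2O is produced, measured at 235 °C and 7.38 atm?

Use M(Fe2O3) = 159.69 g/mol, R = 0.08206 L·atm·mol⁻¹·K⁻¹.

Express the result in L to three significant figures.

n(Fe2O3) = 2280 / 159.69 = 14.28 mol
n(H2) = PV/RT = (0.933 × 6900) / (0.08206 × 830.15) = 94.50 mol
For 14.28 mol Fe2O3, stoichiometry requires (3/1) × 14.28 = 42.84 mol H2; 94.50 mol is available, so Fe2O3 is limiting.
n(H2O) = (3/1) × 14.28 = 42.84 mol
V(H2O) = nRT/P = 42.84 × 0.08206 × 508.15 / 7.38 = 242.1 L

242 L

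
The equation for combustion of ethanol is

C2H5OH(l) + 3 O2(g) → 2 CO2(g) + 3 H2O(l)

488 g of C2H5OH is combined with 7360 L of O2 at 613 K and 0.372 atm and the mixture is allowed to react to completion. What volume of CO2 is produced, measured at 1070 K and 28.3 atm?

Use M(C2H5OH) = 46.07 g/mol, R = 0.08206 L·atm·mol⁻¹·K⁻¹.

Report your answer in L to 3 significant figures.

65.7 L

n(C2H5OH) = 488 / 46.07 = 10.59 mol
n(O2) = PV/RT = (0.372 × 7360) / (0.08206 × 613) = 54.43 mol
For 10.59 mol C2H5OH, stoichiometry requires (3/1) × 10.59 = 31.77 mol O2; 54.43 mol is available, so C2H5OH is limiting.
n(CO2) = (2/1) × 10.59 = 21.18 mol
V(CO2) = nRT/P = 21.18 × 0.08206 × 1070 / 28.3 = 65.71 L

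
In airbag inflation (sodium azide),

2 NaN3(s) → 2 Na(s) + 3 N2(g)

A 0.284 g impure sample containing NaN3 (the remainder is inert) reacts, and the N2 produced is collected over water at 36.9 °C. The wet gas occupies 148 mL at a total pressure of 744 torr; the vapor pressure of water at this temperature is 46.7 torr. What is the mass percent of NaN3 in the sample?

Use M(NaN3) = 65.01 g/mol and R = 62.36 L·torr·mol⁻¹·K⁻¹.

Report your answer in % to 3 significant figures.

P(N2) = 744 − 46.7 = 697.3 torr
n(N2) = PV/RT = (697.3 × 0.1480) / (62.36 × 310.05) = 0.005338 mol
n(NaN3) = (2/3) × 0.005338 = 0.003559 mol
m(NaN3) = 0.003559 × 65.01 = 0.2314 g
%NaN3 = 0.2314 / 0.284 × 100 = 81.48%

81.5 %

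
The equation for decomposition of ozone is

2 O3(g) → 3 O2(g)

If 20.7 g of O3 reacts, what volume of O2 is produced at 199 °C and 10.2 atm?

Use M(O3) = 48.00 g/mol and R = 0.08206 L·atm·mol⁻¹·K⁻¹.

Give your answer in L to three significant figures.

n(O3) = 20.70 / 48.00 = 0.4312 mol
n(O2) = (3/2) × 0.4312 = 0.6468 mol
V = nRT/P = 0.6468 × 0.08206 × 472.15 / 10.2 = 2.457 L

2.46 L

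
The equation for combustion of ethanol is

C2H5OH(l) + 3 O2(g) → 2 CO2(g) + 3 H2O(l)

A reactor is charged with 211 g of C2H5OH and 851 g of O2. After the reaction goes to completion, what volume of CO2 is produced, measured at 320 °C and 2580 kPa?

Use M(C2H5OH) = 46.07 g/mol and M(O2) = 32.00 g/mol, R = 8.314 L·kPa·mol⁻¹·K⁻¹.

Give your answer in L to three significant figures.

17.5 L

n(C2H5OH) = 211 / 46.07 = 4.580 mol
n(O2) = 851 / 32.00 = 26.59 mol
For 4.580 mol C2H5OH, stoichiometry requires (3/1) × 4.580 = 13.74 mol O2; 26.59 mol is available, so C2H5OH is limiting.
n(CO2) = (2/1) × 4.580 = 9.160 mol
V(CO2) = nRT/P = 9.160 × 8.314 × 593.15 / 2580 = 17.51 L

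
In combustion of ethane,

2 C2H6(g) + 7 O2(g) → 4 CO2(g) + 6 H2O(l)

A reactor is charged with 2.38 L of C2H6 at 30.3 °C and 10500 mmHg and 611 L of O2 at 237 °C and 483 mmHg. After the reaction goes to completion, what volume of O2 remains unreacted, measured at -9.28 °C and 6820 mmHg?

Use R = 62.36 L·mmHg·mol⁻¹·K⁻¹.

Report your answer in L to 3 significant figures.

11.2 L

n(C2H6) = PV/RT = (10500 × 2.38) / (62.36 × 303.45) = 1.321 mol
n(O2) = PV/RT = (483 × 611) / (62.36 × 510.15) = 9.277 mol
For 1.321 mol C2H6, stoichiometry requires (7/2) × 1.321 = 4.623 mol O2; 9.277 mol is available, so C2H6 is limiting.
n(O2) consumed = (7/2) × 1.321 = 4.623 mol; remaining = 9.277 − 4.623 = 4.654 mol
V(O2) = nRT/P = 4.654 × 62.36 × 263.87 / 6820 = 11.23 L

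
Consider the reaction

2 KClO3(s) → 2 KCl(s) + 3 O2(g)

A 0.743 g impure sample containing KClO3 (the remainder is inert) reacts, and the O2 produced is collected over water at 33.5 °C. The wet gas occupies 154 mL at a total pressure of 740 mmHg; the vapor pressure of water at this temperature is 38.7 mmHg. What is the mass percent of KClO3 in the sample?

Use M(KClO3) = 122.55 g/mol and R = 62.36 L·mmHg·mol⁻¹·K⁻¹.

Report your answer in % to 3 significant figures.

62.1 %

P(O2) = 740 − 38.7 = 701.3 mmHg
n(O2) = PV/RT = (701.3 × 0.1540) / (62.36 × 306.65) = 0.005648 mol
n(KClO3) = (2/3) × 0.005648 = 0.003765 mol
m(KClO3) = 0.003765 × 122.55 = 0.4614 g
%KClO3 = 0.4614 / 0.743 × 100 = 62.10%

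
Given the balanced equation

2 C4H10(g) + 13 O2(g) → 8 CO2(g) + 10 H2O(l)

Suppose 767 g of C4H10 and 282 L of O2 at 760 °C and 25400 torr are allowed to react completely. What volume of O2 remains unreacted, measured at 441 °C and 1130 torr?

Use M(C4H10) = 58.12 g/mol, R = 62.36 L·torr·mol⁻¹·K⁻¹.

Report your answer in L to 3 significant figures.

n(C4H10) = 767 / 58.12 = 13.20 mol
n(O2) = PV/RT = (25400 × 282) / (62.36 × 1033.15) = 111.2 mol
For 13.20 mol C4H10, stoichiometry requires (13/2) × 13.20 = 85.80 mol O2; 111.2 mol is available, so C4H10 is limiting.
n(O2) consumed = (13/2) × 13.20 = 85.80 mol; remaining = 111.2 − 85.80 = 25.40 mol
V(O2) = nRT/P = 25.40 × 62.36 × 714.15 / 1130 = 1001 L

1000 L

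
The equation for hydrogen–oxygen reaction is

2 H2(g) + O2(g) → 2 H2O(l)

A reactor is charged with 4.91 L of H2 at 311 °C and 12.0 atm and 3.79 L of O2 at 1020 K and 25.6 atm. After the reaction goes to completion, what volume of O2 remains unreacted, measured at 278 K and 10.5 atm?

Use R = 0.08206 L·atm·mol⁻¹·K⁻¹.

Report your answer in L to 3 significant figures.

n(H2) = PV/RT = (12.0 × 4.91) / (0.08206 × 584.15) = 1.229 mol
n(O2) = PV/RT = (25.6 × 3.79) / (0.08206 × 1020) = 1.159 mol
For 1.229 mol H2, stoichiometry requires (1/2) × 1.229 = 0.6145 mol O2; 1.159 mol is available, so H2 is limiting.
n(O2) consumed = (1/2) × 1.229 = 0.6145 mol; remaining = 1.159 − 0.6145 = 0.5445 mol
V(O2) = nRT/P = 0.5445 × 0.08206 × 278 / 10.5 = 1.183 L

1.18 L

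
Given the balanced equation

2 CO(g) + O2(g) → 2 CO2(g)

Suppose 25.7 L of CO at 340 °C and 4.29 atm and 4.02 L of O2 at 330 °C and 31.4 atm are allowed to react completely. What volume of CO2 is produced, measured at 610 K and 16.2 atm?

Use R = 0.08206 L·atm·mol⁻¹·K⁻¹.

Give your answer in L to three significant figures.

6.77 L

n(CO) = PV/RT = (4.29 × 25.7) / (0.08206 × 613.15) = 2.191 mol
n(O2) = PV/RT = (31.4 × 4.02) / (0.08206 × 603.15) = 2.550 mol
For 2.191 mol CO, stoichiometry requires (1/2) × 2.191 = 1.095 mol O2; 2.550 mol is available, so CO is limiting.
n(CO2) = (2/2) × 2.191 = 2.191 mol
V(CO2) = nRT/P = 2.191 × 0.08206 × 610 / 16.2 = 6.770 L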